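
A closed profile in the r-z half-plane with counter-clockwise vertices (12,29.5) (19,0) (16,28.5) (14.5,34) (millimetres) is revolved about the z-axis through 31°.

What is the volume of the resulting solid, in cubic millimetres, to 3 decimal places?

Volume = 549.010 mm³

Profile (r,z), 4 vertices: (12,29.5) (19,0) (16,28.5) (14.5,34)
edge 0: (12,29.5)→(19,0)  cross = 12·0 − 19·29.5 = -560.5000; (r_i+r_j)·cross = 31·-560.5000 = -17375.5000
edge 1: (19,0)→(16,28.5)  cross = 19·28.5 − 16·0 = 541.5000; (r_i+r_j)·cross = 35·541.5000 = 18952.5000
edge 2: (16,28.5)→(14.5,34)  cross = 16·34 − 14.5·28.5 = 130.7500; (r_i+r_j)·cross = 30.5·130.7500 = 3987.8750
edge 3: (14.5,34)→(12,29.5)  cross = 14.5·29.5 − 12·34 = 19.7500; (r_i+r_j)·cross = 26.5·19.7500 = 523.3750
Σcross = 131.5000 → A = |Σcross|/2 = 65.7500 mm²
Σ(r_i+r_j)·cross = 6088.2500 → first moment M = |Σ|/6 = 1014.7083
R_c = M/A = 1014.7083/65.7500 = 15.4328 mm
θ = 31° = 0.541052 rad
V = θ·R_c·A = 0.541052·15.4328·65.7500 = 549.010 mm³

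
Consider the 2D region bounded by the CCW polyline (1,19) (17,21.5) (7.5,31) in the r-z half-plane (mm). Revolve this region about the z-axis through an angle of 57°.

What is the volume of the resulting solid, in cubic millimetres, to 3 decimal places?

Volume = 743.082 mm³

Profile (r,z), 3 vertices: (1,19) (17,21.5) (7.5,31)
edge 0: (1,19)→(17,21.5)  cross = 1·21.5 − 17·19 = -301.5000; (r_i+r_j)·cross = 18·-301.5000 = -5427.0000
edge 1: (17,21.5)→(7.5,31)  cross = 17·31 − 7.5·21.5 = 365.7500; (r_i+r_j)·cross = 24.5·365.7500 = 8960.8750
edge 2: (7.5,31)→(1,19)  cross = 7.5·19 − 1·31 = 111.5000; (r_i+r_j)·cross = 8.5·111.5000 = 947.7500
Σcross = 175.7500 → A = |Σcross|/2 = 87.8750 mm²
Σ(r_i+r_j)·cross = 4481.6250 → first moment M = |Σ|/6 = 746.9375
R_c = M/A = 746.9375/87.8750 = 8.5000 mm
θ = 57° = 0.994838 rad
V = θ·R_c·A = 0.994838·8.5000·87.8750 = 743.082 mm³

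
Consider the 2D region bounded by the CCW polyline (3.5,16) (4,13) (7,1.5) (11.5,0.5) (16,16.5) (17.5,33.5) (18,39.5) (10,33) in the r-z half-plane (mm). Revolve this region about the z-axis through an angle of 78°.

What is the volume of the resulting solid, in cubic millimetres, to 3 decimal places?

Volume = 4823.401 mm³

Profile (r,z), 8 vertices: (3.5,16) (4,13) (7,1.5) (11.5,0.5) (16,16.5) (17.5,33.5) (18,39.5) (10,33)
edge 0: (3.5,16)→(4,13)  cross = 3.5·13 − 4·16 = -18.5000; (r_i+r_j)·cross = 7.5·-18.5000 = -138.7500
edge 1: (4,13)→(7,1.5)  cross = 4·1.5 − 7·13 = -85.0000; (r_i+r_j)·cross = 11·-85.0000 = -935.0000
edge 2: (7,1.5)→(11.5,0.5)  cross = 7·0.5 − 11.5·1.5 = -13.7500; (r_i+r_j)·cross = 18.5·-13.7500 = -254.3750
edge 3: (11.5,0.5)→(16,16.5)  cross = 11.5·16.5 − 16·0.5 = 181.7500; (r_i+r_j)·cross = 27.5·181.7500 = 4998.1250
edge 4: (16,16.5)→(17.5,33.5)  cross = 16·33.5 − 17.5·16.5 = 247.2500; (r_i+r_j)·cross = 33.5·247.2500 = 8282.8750
edge 5: (17.5,33.5)→(18,39.5)  cross = 17.5·39.5 − 18·33.5 = 88.2500; (r_i+r_j)·cross = 35.5·88.2500 = 3132.8750
edge 6: (18,39.5)→(10,33)  cross = 18·33 − 10·39.5 = 199.0000; (r_i+r_j)·cross = 28·199.0000 = 5572.0000
edge 7: (10,33)→(3.5,16)  cross = 10·16 − 3.5·33 = 44.5000; (r_i+r_j)·cross = 13.5·44.5000 = 600.7500
Σcross = 643.5000 → A = |Σcross|/2 = 321.7500 mm²
Σ(r_i+r_j)·cross = 21258.5000 → first moment M = |Σ|/6 = 3543.0833
R_c = M/A = 3543.0833/321.7500 = 11.0119 mm
θ = 78° = 1.361357 rad
V = θ·R_c·A = 1.361357·11.0119·321.7500 = 4823.401 mm³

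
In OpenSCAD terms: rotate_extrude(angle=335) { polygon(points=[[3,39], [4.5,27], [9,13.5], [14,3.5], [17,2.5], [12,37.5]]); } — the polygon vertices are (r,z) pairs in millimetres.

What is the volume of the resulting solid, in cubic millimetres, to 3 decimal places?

Profile (r,z), 6 vertices: (3,39) (4.5,27) (9,13.5) (14,3.5) (17,2.5) (12,37.5)
edge 0: (3,39)→(4.5,27)  cross = 3·27 − 4.5·39 = -94.5000; (r_i+r_j)·cross = 7.5·-94.5000 = -708.7500
edge 1: (4.5,27)→(9,13.5)  cross = 4.5·13.5 − 9·27 = -182.2500; (r_i+r_j)·cross = 13.5·-182.2500 = -2460.3750
edge 2: (9,13.5)→(14,3.5)  cross = 9·3.5 − 14·13.5 = -157.5000; (r_i+r_j)·cross = 23·-157.5000 = -3622.5000
edge 3: (14,3.5)→(17,2.5)  cross = 14·2.5 − 17·3.5 = -24.5000; (r_i+r_j)·cross = 31·-24.5000 = -759.5000
edge 4: (17,2.5)→(12,37.5)  cross = 17·37.5 − 12·2.5 = 607.5000; (r_i+r_j)·cross = 29·607.5000 = 17617.5000
edge 5: (12,37.5)→(3,39)  cross = 12·39 − 3·37.5 = 355.5000; (r_i+r_j)·cross = 15·355.5000 = 5332.5000
Σcross = 504.2500 → A = |Σcross|/2 = 252.1250 mm²
Σ(r_i+r_j)·cross = 15398.8750 → first moment M = |Σ|/6 = 2566.4792
R_c = M/A = 2566.4792/252.1250 = 10.1794 mm
θ = 335° = 5.846853 rad
V = θ·R_c·A = 5.846853·10.1794·252.1250 = 15005.826 mm³

Volume = 15005.826 mm³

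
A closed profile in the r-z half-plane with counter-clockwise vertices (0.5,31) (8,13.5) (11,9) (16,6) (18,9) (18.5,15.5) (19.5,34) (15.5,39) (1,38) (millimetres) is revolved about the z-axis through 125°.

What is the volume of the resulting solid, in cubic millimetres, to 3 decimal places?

Volume = 10690.914 mm³

Profile (r,z), 9 vertices: (0.5,31) (8,13.5) (11,9) (16,6) (18,9) (18.5,15.5) (19.5,34) (15.5,39) (1,38)
edge 0: (0.5,31)→(8,13.5)  cross = 0.5·13.5 − 8·31 = -241.2500; (r_i+r_j)·cross = 8.5·-241.2500 = -2050.6250
edge 1: (8,13.5)→(11,9)  cross = 8·9 − 11·13.5 = -76.5000; (r_i+r_j)·cross = 19·-76.5000 = -1453.5000
edge 2: (11,9)→(16,6)  cross = 11·6 − 16·9 = -78.0000; (r_i+r_j)·cross = 27·-78.0000 = -2106.0000
edge 3: (16,6)→(18,9)  cross = 16·9 − 18·6 = 36.0000; (r_i+r_j)·cross = 34·36.0000 = 1224.0000
edge 4: (18,9)→(18.5,15.5)  cross = 18·15.5 − 18.5·9 = 112.5000; (r_i+r_j)·cross = 36.5·112.5000 = 4106.2500
edge 5: (18.5,15.5)→(19.5,34)  cross = 18.5·34 − 19.5·15.5 = 326.7500; (r_i+r_j)·cross = 38·326.7500 = 12416.5000
edge 6: (19.5,34)→(15.5,39)  cross = 19.5·39 − 15.5·34 = 233.5000; (r_i+r_j)·cross = 35·233.5000 = 8172.5000
edge 7: (15.5,39)→(1,38)  cross = 15.5·38 − 1·39 = 550.0000; (r_i+r_j)·cross = 16.5·550.0000 = 9075.0000
edge 8: (1,38)→(0.5,31)  cross = 1·31 − 0.5·38 = 12.0000; (r_i+r_j)·cross = 1.5·12.0000 = 18.0000
Σcross = 875.0000 → A = |Σcross|/2 = 437.5000 mm²
Σ(r_i+r_j)·cross = 29402.1250 → first moment M = |Σ|/6 = 4900.3542
R_c = M/A = 4900.3542/437.5000 = 11.2008 mm
θ = 125° = 2.181662 rad
V = θ·R_c·A = 2.181662·11.2008·437.5000 = 10690.914 mm³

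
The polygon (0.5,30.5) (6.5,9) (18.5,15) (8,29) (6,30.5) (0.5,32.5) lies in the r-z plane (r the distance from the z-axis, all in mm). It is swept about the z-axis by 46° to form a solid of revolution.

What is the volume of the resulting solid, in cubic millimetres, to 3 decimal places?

Volume = 1351.918 mm³

Profile (r,z), 6 vertices: (0.5,30.5) (6.5,9) (18.5,15) (8,29) (6,30.5) (0.5,32.5)
edge 0: (0.5,30.5)→(6.5,9)  cross = 0.5·9 − 6.5·30.5 = -193.7500; (r_i+r_j)·cross = 7·-193.7500 = -1356.2500
edge 1: (6.5,9)→(18.5,15)  cross = 6.5·15 − 18.5·9 = -69.0000; (r_i+r_j)·cross = 25·-69.0000 = -1725.0000
edge 2: (18.5,15)→(8,29)  cross = 18.5·29 − 8·15 = 416.5000; (r_i+r_j)·cross = 26.5·416.5000 = 11037.2500
edge 3: (8,29)→(6,30.5)  cross = 8·30.5 − 6·29 = 70.0000; (r_i+r_j)·cross = 14·70.0000 = 980.0000
edge 4: (6,30.5)→(0.5,32.5)  cross = 6·32.5 − 0.5·30.5 = 179.7500; (r_i+r_j)·cross = 6.5·179.7500 = 1168.3750
edge 5: (0.5,32.5)→(0.5,30.5)  cross = 0.5·30.5 − 0.5·32.5 = -1.0000; (r_i+r_j)·cross = 1·-1.0000 = -1.0000
Σcross = 402.5000 → A = |Σcross|/2 = 201.2500 mm²
Σ(r_i+r_j)·cross = 10103.3750 → first moment M = |Σ|/6 = 1683.8958
R_c = M/A = 1683.8958/201.2500 = 8.3672 mm
θ = 46° = 0.802851 rad
V = θ·R_c·A = 0.802851·8.3672·201.2500 = 1351.918 mm³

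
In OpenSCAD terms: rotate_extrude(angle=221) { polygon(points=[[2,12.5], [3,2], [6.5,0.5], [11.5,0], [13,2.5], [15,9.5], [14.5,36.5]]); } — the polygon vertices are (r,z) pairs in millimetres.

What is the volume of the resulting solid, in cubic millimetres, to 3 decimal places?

Profile (r,z), 7 vertices: (2,12.5) (3,2) (6.5,0.5) (11.5,0) (13,2.5) (15,9.5) (14.5,36.5)
edge 0: (2,12.5)→(3,2)  cross = 2·2 − 3·12.5 = -33.5000; (r_i+r_j)·cross = 5·-33.5000 = -167.5000
edge 1: (3,2)→(6.5,0.5)  cross = 3·0.5 − 6.5·2 = -11.5000; (r_i+r_j)·cross = 9.5·-11.5000 = -109.2500
edge 2: (6.5,0.5)→(11.5,0)  cross = 6.5·0 − 11.5·0.5 = -5.7500; (r_i+r_j)·cross = 18·-5.7500 = -103.5000
edge 3: (11.5,0)→(13,2.5)  cross = 11.5·2.5 − 13·0 = 28.7500; (r_i+r_j)·cross = 24.5·28.7500 = 704.3750
edge 4: (13,2.5)→(15,9.5)  cross = 13·9.5 − 15·2.5 = 86.0000; (r_i+r_j)·cross = 28·86.0000 = 2408.0000
edge 5: (15,9.5)→(14.5,36.5)  cross = 15·36.5 − 14.5·9.5 = 409.7500; (r_i+r_j)·cross = 29.5·409.7500 = 12087.6250
edge 6: (14.5,36.5)→(2,12.5)  cross = 14.5·12.5 − 2·36.5 = 108.2500; (r_i+r_j)·cross = 16.5·108.2500 = 1786.1250
Σcross = 582.0000 → A = |Σcross|/2 = 291.0000 mm²
Σ(r_i+r_j)·cross = 16605.8750 → first moment M = |Σ|/6 = 2767.6458
R_c = M/A = 2767.6458/291.0000 = 9.5108 mm
θ = 221° = 3.857178 rad
V = θ·R_c·A = 3.857178·9.5108·291.0000 = 10675.302 mm³

Volume = 10675.302 mm³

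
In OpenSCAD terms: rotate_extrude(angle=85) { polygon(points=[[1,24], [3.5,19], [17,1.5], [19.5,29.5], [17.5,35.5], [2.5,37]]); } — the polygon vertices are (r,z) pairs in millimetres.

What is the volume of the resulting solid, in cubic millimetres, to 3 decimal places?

Profile (r,z), 6 vertices: (1,24) (3.5,19) (17,1.5) (19.5,29.5) (17.5,35.5) (2.5,37)
edge 0: (1,24)→(3.5,19)  cross = 1·19 − 3.5·24 = -65.0000; (r_i+r_j)·cross = 4.5·-65.0000 = -292.5000
edge 1: (3.5,19)→(17,1.5)  cross = 3.5·1.5 − 17·19 = -317.7500; (r_i+r_j)·cross = 20.5·-317.7500 = -6513.8750
edge 2: (17,1.5)→(19.5,29.5)  cross = 17·29.5 − 19.5·1.5 = 472.2500; (r_i+r_j)·cross = 36.5·472.2500 = 17237.1250
edge 3: (19.5,29.5)→(17.5,35.5)  cross = 19.5·35.5 − 17.5·29.5 = 176.0000; (r_i+r_j)·cross = 37·176.0000 = 6512.0000
edge 4: (17.5,35.5)→(2.5,37)  cross = 17.5·37 − 2.5·35.5 = 558.7500; (r_i+r_j)·cross = 20·558.7500 = 11175.0000
edge 5: (2.5,37)→(1,24)  cross = 2.5·24 − 1·37 = 23.0000; (r_i+r_j)·cross = 3.5·23.0000 = 80.5000
Σcross = 847.2500 → A = |Σcross|/2 = 423.6250 mm²
Σ(r_i+r_j)·cross = 28198.2500 → first moment M = |Σ|/6 = 4699.7083
R_c = M/A = 4699.7083/423.6250 = 11.0940 mm
θ = 85° = 1.483530 rad
V = θ·R_c·A = 1.483530·11.0940·423.6250 = 6972.158 mm³

Volume = 6972.158 mm³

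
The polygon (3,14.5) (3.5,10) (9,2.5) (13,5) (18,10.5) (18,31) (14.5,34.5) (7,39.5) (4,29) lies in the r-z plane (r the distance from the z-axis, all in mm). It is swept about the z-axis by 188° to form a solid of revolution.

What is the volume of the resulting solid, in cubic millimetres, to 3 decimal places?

Profile (r,z), 9 vertices: (3,14.5) (3.5,10) (9,2.5) (13,5) (18,10.5) (18,31) (14.5,34.5) (7,39.5) (4,29)
edge 0: (3,14.5)→(3.5,10)  cross = 3·10 − 3.5·14.5 = -20.7500; (r_i+r_j)·cross = 6.5·-20.7500 = -134.8750
edge 1: (3.5,10)→(9,2.5)  cross = 3.5·2.5 − 9·10 = -81.2500; (r_i+r_j)·cross = 12.5·-81.2500 = -1015.6250
edge 2: (9,2.5)→(13,5)  cross = 9·5 − 13·2.5 = 12.5000; (r_i+r_j)·cross = 22·12.5000 = 275.0000
edge 3: (13,5)→(18,10.5)  cross = 13·10.5 − 18·5 = 46.5000; (r_i+r_j)·cross = 31·46.5000 = 1441.5000
edge 4: (18,10.5)→(18,31)  cross = 18·31 − 18·10.5 = 369.0000; (r_i+r_j)·cross = 36·369.0000 = 13284.0000
edge 5: (18,31)→(14.5,34.5)  cross = 18·34.5 − 14.5·31 = 171.5000; (r_i+r_j)·cross = 32.5·171.5000 = 5573.7500
edge 6: (14.5,34.5)→(7,39.5)  cross = 14.5·39.5 − 7·34.5 = 331.2500; (r_i+r_j)·cross = 21.5·331.2500 = 7121.8750
edge 7: (7,39.5)→(4,29)  cross = 7·29 − 4·39.5 = 45.0000; (r_i+r_j)·cross = 11·45.0000 = 495.0000
edge 8: (4,29)→(3,14.5)  cross = 4·14.5 − 3·29 = -29.0000; (r_i+r_j)·cross = 7·-29.0000 = -203.0000
Σcross = 844.7500 → A = |Σcross|/2 = 422.3750 mm²
Σ(r_i+r_j)·cross = 26837.6250 → first moment M = |Σ|/6 = 4472.9375
R_c = M/A = 4472.9375/422.3750 = 10.5900 mm
θ = 188° = 3.281219 rad
V = θ·R_c·A = 3.281219·10.5900·422.3750 = 14676.687 mm³

Volume = 14676.687 mm³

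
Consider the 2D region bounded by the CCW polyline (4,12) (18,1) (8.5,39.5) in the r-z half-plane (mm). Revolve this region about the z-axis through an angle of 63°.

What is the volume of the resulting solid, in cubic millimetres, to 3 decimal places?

Volume = 2428.602 mm³

Profile (r,z), 3 vertices: (4,12) (18,1) (8.5,39.5)
edge 0: (4,12)→(18,1)  cross = 4·1 − 18·12 = -212.0000; (r_i+r_j)·cross = 22·-212.0000 = -4664.0000
edge 1: (18,1)→(8.5,39.5)  cross = 18·39.5 − 8.5·1 = 702.5000; (r_i+r_j)·cross = 26.5·702.5000 = 18616.2500
edge 2: (8.5,39.5)→(4,12)  cross = 8.5·12 − 4·39.5 = -56.0000; (r_i+r_j)·cross = 12.5·-56.0000 = -700.0000
Σcross = 434.5000 → A = |Σcross|/2 = 217.2500 mm²
Σ(r_i+r_j)·cross = 13252.2500 → first moment M = |Σ|/6 = 2208.7083
R_c = M/A = 2208.7083/217.2500 = 10.1667 mm
θ = 63° = 1.099557 rad
V = θ·R_c·A = 1.099557·10.1667·217.2500 = 2428.602 mm³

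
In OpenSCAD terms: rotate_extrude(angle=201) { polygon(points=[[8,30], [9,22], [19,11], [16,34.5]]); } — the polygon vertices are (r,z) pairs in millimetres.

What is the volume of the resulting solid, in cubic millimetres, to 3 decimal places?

Volume = 6518.364 mm³

Profile (r,z), 4 vertices: (8,30) (9,22) (19,11) (16,34.5)
edge 0: (8,30)→(9,22)  cross = 8·22 − 9·30 = -94.0000; (r_i+r_j)·cross = 17·-94.0000 = -1598.0000
edge 1: (9,22)→(19,11)  cross = 9·11 − 19·22 = -319.0000; (r_i+r_j)·cross = 28·-319.0000 = -8932.0000
edge 2: (19,11)→(16,34.5)  cross = 19·34.5 − 16·11 = 479.5000; (r_i+r_j)·cross = 35·479.5000 = 16782.5000
edge 3: (16,34.5)→(8,30)  cross = 16·30 − 8·34.5 = 204.0000; (r_i+r_j)·cross = 24·204.0000 = 4896.0000
Σcross = 270.5000 → A = |Σcross|/2 = 135.2500 mm²
Σ(r_i+r_j)·cross = 11148.5000 → first moment M = |Σ|/6 = 1858.0833
R_c = M/A = 1858.0833/135.2500 = 13.7381 mm
θ = 201° = 3.508112 rad
V = θ·R_c·A = 3.508112·13.7381·135.2500 = 6518.364 mm³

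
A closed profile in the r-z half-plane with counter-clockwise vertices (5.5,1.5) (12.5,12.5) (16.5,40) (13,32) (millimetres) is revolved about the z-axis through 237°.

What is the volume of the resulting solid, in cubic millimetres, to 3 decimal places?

Volume = 4660.033 mm³

Profile (r,z), 4 vertices: (5.5,1.5) (12.5,12.5) (16.5,40) (13,32)
edge 0: (5.5,1.5)→(12.5,12.5)  cross = 5.5·12.5 − 12.5·1.5 = 50.0000; (r_i+r_j)·cross = 18·50.0000 = 900.0000
edge 1: (12.5,12.5)→(16.5,40)  cross = 12.5·40 − 16.5·12.5 = 293.7500; (r_i+r_j)·cross = 29·293.7500 = 8518.7500
edge 2: (16.5,40)→(13,32)  cross = 16.5·32 − 13·40 = 8.0000; (r_i+r_j)·cross = 29.5·8.0000 = 236.0000
edge 3: (13,32)→(5.5,1.5)  cross = 13·1.5 − 5.5·32 = -156.5000; (r_i+r_j)·cross = 18.5·-156.5000 = -2895.2500
Σcross = 195.2500 → A = |Σcross|/2 = 97.6250 mm²
Σ(r_i+r_j)·cross = 6759.5000 → first moment M = |Σ|/6 = 1126.5833
R_c = M/A = 1126.5833/97.6250 = 11.5399 mm
θ = 237° = 4.136430 rad
V = θ·R_c·A = 4.136430·11.5399·97.6250 = 4660.033 mm³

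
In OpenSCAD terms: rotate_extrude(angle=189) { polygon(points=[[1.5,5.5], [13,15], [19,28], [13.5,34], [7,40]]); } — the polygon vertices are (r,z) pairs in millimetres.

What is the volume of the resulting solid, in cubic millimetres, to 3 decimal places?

Profile (r,z), 5 vertices: (1.5,5.5) (13,15) (19,28) (13.5,34) (7,40)
edge 0: (1.5,5.5)→(13,15)  cross = 1.5·15 − 13·5.5 = -49.0000; (r_i+r_j)·cross = 14.5·-49.0000 = -710.5000
edge 1: (13,15)→(19,28)  cross = 13·28 − 19·15 = 79.0000; (r_i+r_j)·cross = 32·79.0000 = 2528.0000
edge 2: (19,28)→(13.5,34)  cross = 19·34 − 13.5·28 = 268.0000; (r_i+r_j)·cross = 32.5·268.0000 = 8710.0000
edge 3: (13.5,34)→(7,40)  cross = 13.5·40 − 7·34 = 302.0000; (r_i+r_j)·cross = 20.5·302.0000 = 6191.0000
edge 4: (7,40)→(1.5,5.5)  cross = 7·5.5 − 1.5·40 = -21.5000; (r_i+r_j)·cross = 8.5·-21.5000 = -182.7500
Σcross = 578.5000 → A = |Σcross|/2 = 289.2500 mm²
Σ(r_i+r_j)·cross = 16535.7500 → first moment M = |Σ|/6 = 2755.9583
R_c = M/A = 2755.9583/289.2500 = 9.5279 mm
θ = 189° = 3.298672 rad
V = θ·R_c·A = 3.298672·9.5279·289.2500 = 9091.003 mm³

Volume = 9091.003 mm³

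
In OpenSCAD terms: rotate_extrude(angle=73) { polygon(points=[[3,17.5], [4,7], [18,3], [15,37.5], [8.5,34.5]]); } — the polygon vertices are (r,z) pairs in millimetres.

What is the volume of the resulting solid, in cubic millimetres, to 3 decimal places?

Volume = 4911.618 mm³

Profile (r,z), 5 vertices: (3,17.5) (4,7) (18,3) (15,37.5) (8.5,34.5)
edge 0: (3,17.5)→(4,7)  cross = 3·7 − 4·17.5 = -49.0000; (r_i+r_j)·cross = 7·-49.0000 = -343.0000
edge 1: (4,7)→(18,3)  cross = 4·3 − 18·7 = -114.0000; (r_i+r_j)·cross = 22·-114.0000 = -2508.0000
edge 2: (18,3)→(15,37.5)  cross = 18·37.5 − 15·3 = 630.0000; (r_i+r_j)·cross = 33·630.0000 = 20790.0000
edge 3: (15,37.5)→(8.5,34.5)  cross = 15·34.5 − 8.5·37.5 = 198.7500; (r_i+r_j)·cross = 23.5·198.7500 = 4670.6250
edge 4: (8.5,34.5)→(3,17.5)  cross = 8.5·17.5 − 3·34.5 = 45.2500; (r_i+r_j)·cross = 11.5·45.2500 = 520.3750
Σcross = 711.0000 → A = |Σcross|/2 = 355.5000 mm²
Σ(r_i+r_j)·cross = 23130.0000 → first moment M = |Σ|/6 = 3855.0000
R_c = M/A = 3855.0000/355.5000 = 10.8439 mm
θ = 73° = 1.274090 rad
V = θ·R_c·A = 1.274090·10.8439·355.5000 = 4911.618 mm³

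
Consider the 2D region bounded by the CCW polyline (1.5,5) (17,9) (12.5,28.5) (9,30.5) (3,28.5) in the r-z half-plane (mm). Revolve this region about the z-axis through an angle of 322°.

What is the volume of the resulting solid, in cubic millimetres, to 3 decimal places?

Profile (r,z), 5 vertices: (1.5,5) (17,9) (12.5,28.5) (9,30.5) (3,28.5)
edge 0: (1.5,5)→(17,9)  cross = 1.5·9 − 17·5 = -71.5000; (r_i+r_j)·cross = 18.5·-71.5000 = -1322.7500
edge 1: (17,9)→(12.5,28.5)  cross = 17·28.5 − 12.5·9 = 372.0000; (r_i+r_j)·cross = 29.5·372.0000 = 10974.0000
edge 2: (12.5,28.5)→(9,30.5)  cross = 12.5·30.5 − 9·28.5 = 124.7500; (r_i+r_j)·cross = 21.5·124.7500 = 2682.1250
edge 3: (9,30.5)→(3,28.5)  cross = 9·28.5 − 3·30.5 = 165.0000; (r_i+r_j)·cross = 12·165.0000 = 1980.0000
edge 4: (3,28.5)→(1.5,5)  cross = 3·5 − 1.5·28.5 = -27.7500; (r_i+r_j)·cross = 4.5·-27.7500 = -124.8750
Σcross = 562.5000 → A = |Σcross|/2 = 281.2500 mm²
Σ(r_i+r_j)·cross = 14188.5000 → first moment M = |Σ|/6 = 2364.7500
R_c = M/A = 2364.7500/281.2500 = 8.4080 mm
θ = 322° = 5.619960 rad
V = θ·R_c·A = 5.619960·8.4080·281.2500 = 13289.801 mm³

Volume = 13289.801 mm³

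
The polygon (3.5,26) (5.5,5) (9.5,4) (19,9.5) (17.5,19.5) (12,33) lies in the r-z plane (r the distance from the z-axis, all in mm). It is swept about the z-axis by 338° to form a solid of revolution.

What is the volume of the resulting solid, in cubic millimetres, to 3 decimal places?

Volume = 19200.217 mm³

Profile (r,z), 6 vertices: (3.5,26) (5.5,5) (9.5,4) (19,9.5) (17.5,19.5) (12,33)
edge 0: (3.5,26)→(5.5,5)  cross = 3.5·5 − 5.5·26 = -125.5000; (r_i+r_j)·cross = 9·-125.5000 = -1129.5000
edge 1: (5.5,5)→(9.5,4)  cross = 5.5·4 − 9.5·5 = -25.5000; (r_i+r_j)·cross = 15·-25.5000 = -382.5000
edge 2: (9.5,4)→(19,9.5)  cross = 9.5·9.5 − 19·4 = 14.2500; (r_i+r_j)·cross = 28.5·14.2500 = 406.1250
edge 3: (19,9.5)→(17.5,19.5)  cross = 19·19.5 − 17.5·9.5 = 204.2500; (r_i+r_j)·cross = 36.5·204.2500 = 7455.1250
edge 4: (17.5,19.5)→(12,33)  cross = 17.5·33 − 12·19.5 = 343.5000; (r_i+r_j)·cross = 29.5·343.5000 = 10133.2500
edge 5: (12,33)→(3.5,26)  cross = 12·26 − 3.5·33 = 196.5000; (r_i+r_j)·cross = 15.5·196.5000 = 3045.7500
Σcross = 607.5000 → A = |Σcross|/2 = 303.7500 mm²
Σ(r_i+r_j)·cross = 19528.2500 → first moment M = |Σ|/6 = 3254.7083
R_c = M/A = 3254.7083/303.7500 = 10.7151 mm
θ = 338° = 5.899213 rad
V = θ·R_c·A = 5.899213·10.7151·303.7500 = 19200.217 mm³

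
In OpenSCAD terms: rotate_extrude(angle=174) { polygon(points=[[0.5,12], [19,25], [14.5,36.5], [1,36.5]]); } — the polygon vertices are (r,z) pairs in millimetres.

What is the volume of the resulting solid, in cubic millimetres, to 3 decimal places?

Profile (r,z), 4 vertices: (0.5,12) (19,25) (14.5,36.5) (1,36.5)
edge 0: (0.5,12)→(19,25)  cross = 0.5·25 − 19·12 = -215.5000; (r_i+r_j)·cross = 19.5·-215.5000 = -4202.2500
edge 1: (19,25)→(14.5,36.5)  cross = 19·36.5 − 14.5·25 = 331.0000; (r_i+r_j)·cross = 33.5·331.0000 = 11088.5000
edge 2: (14.5,36.5)→(1,36.5)  cross = 14.5·36.5 − 1·36.5 = 492.7500; (r_i+r_j)·cross = 15.5·492.7500 = 7637.6250
edge 3: (1,36.5)→(0.5,12)  cross = 1·12 − 0.5·36.5 = -6.2500; (r_i+r_j)·cross = 1.5·-6.2500 = -9.3750
Σcross = 602.0000 → A = |Σcross|/2 = 301.0000 mm²
Σ(r_i+r_j)·cross = 14514.5000 → first moment M = |Σ|/6 = 2419.0833
R_c = M/A = 2419.0833/301.0000 = 8.0368 mm
θ = 174° = 3.036873 rad
V = θ·R_c·A = 3.036873·8.0368·301.0000 = 7346.449 mm³

Volume = 7346.449 mm³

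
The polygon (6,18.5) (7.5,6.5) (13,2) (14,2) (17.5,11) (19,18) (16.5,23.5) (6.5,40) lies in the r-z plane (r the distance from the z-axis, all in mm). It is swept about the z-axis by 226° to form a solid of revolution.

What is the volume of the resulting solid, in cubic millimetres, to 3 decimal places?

Profile (r,z), 8 vertices: (6,18.5) (7.5,6.5) (13,2) (14,2) (17.5,11) (19,18) (16.5,23.5) (6.5,40)
edge 0: (6,18.5)→(7.5,6.5)  cross = 6·6.5 − 7.5·18.5 = -99.7500; (r_i+r_j)·cross = 13.5·-99.7500 = -1346.6250
edge 1: (7.5,6.5)→(13,2)  cross = 7.5·2 − 13·6.5 = -69.5000; (r_i+r_j)·cross = 20.5·-69.5000 = -1424.7500
edge 2: (13,2)→(14,2)  cross = 13·2 − 14·2 = -2.0000; (r_i+r_j)·cross = 27·-2.0000 = -54.0000
edge 3: (14,2)→(17.5,11)  cross = 14·11 − 17.5·2 = 119.0000; (r_i+r_j)·cross = 31.5·119.0000 = 3748.5000
edge 4: (17.5,11)→(19,18)  cross = 17.5·18 − 19·11 = 106.0000; (r_i+r_j)·cross = 36.5·106.0000 = 3869.0000
edge 5: (19,18)→(16.5,23.5)  cross = 19·23.5 − 16.5·18 = 149.5000; (r_i+r_j)·cross = 35.5·149.5000 = 5307.2500
edge 6: (16.5,23.5)→(6.5,40)  cross = 16.5·40 − 6.5·23.5 = 507.2500; (r_i+r_j)·cross = 23·507.2500 = 11666.7500
edge 7: (6.5,40)→(6,18.5)  cross = 6.5·18.5 − 6·40 = -119.7500; (r_i+r_j)·cross = 12.5·-119.7500 = -1496.8750
Σcross = 590.7500 → A = |Σcross|/2 = 295.3750 mm²
Σ(r_i+r_j)·cross = 20269.2500 → first moment M = |Σ|/6 = 3378.2083
R_c = M/A = 3378.2083/295.3750 = 11.4370 mm
θ = 226° = 3.944444 rad
V = θ·R_c·A = 3.944444·11.4370·295.3750 = 13325.154 mm³

Volume = 13325.154 mm³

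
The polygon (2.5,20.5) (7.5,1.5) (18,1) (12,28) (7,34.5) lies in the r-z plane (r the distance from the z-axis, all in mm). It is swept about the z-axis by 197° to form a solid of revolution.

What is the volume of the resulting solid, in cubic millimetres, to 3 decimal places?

Volume = 9998.931 mm³

Profile (r,z), 5 vertices: (2.5,20.5) (7.5,1.5) (18,1) (12,28) (7,34.5)
edge 0: (2.5,20.5)→(7.5,1.5)  cross = 2.5·1.5 − 7.5·20.5 = -150.0000; (r_i+r_j)·cross = 10·-150.0000 = -1500.0000
edge 1: (7.5,1.5)→(18,1)  cross = 7.5·1 − 18·1.5 = -19.5000; (r_i+r_j)·cross = 25.5·-19.5000 = -497.2500
edge 2: (18,1)→(12,28)  cross = 18·28 − 12·1 = 492.0000; (r_i+r_j)·cross = 30·492.0000 = 14760.0000
edge 3: (12,28)→(7,34.5)  cross = 12·34.5 − 7·28 = 218.0000; (r_i+r_j)·cross = 19·218.0000 = 4142.0000
edge 4: (7,34.5)→(2.5,20.5)  cross = 7·20.5 − 2.5·34.5 = 57.2500; (r_i+r_j)·cross = 9.5·57.2500 = 543.8750
Σcross = 597.7500 → A = |Σcross|/2 = 298.8750 mm²
Σ(r_i+r_j)·cross = 17448.6250 → first moment M = |Σ|/6 = 2908.1042
R_c = M/A = 2908.1042/298.8750 = 9.7302 mm
θ = 197° = 3.438299 rad
V = θ·R_c·A = 3.438299·9.7302·298.8750 = 9998.931 mm³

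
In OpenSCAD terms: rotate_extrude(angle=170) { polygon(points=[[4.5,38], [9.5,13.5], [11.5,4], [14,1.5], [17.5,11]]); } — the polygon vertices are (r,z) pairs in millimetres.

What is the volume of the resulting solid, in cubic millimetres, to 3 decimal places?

Profile (r,z), 5 vertices: (4.5,38) (9.5,13.5) (11.5,4) (14,1.5) (17.5,11)
edge 0: (4.5,38)→(9.5,13.5)  cross = 4.5·13.5 − 9.5·38 = -300.2500; (r_i+r_j)·cross = 14·-300.2500 = -4203.5000
edge 1: (9.5,13.5)→(11.5,4)  cross = 9.5·4 − 11.5·13.5 = -117.2500; (r_i+r_j)·cross = 21·-117.2500 = -2462.2500
edge 2: (11.5,4)→(14,1.5)  cross = 11.5·1.5 − 14·4 = -38.7500; (r_i+r_j)·cross = 25.5·-38.7500 = -988.1250
edge 3: (14,1.5)→(17.5,11)  cross = 14·11 − 17.5·1.5 = 127.7500; (r_i+r_j)·cross = 31.5·127.7500 = 4024.1250
edge 4: (17.5,11)→(4.5,38)  cross = 17.5·38 − 4.5·11 = 615.5000; (r_i+r_j)·cross = 22·615.5000 = 13541.0000
Σcross = 287.0000 → A = |Σcross|/2 = 143.5000 mm²
Σ(r_i+r_j)·cross = 9911.2500 → first moment M = |Σ|/6 = 1651.8750
R_c = M/A = 1651.8750/143.5000 = 11.5113 mm
θ = 170° = 2.967060 rad
V = θ·R_c·A = 2.967060·11.5113·143.5000 = 4901.212 mm³

Volume = 4901.212 mm³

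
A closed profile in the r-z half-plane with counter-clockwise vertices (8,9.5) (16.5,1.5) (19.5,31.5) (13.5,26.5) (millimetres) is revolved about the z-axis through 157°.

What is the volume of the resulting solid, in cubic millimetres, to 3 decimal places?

Volume = 7001.355 mm³

Profile (r,z), 4 vertices: (8,9.5) (16.5,1.5) (19.5,31.5) (13.5,26.5)
edge 0: (8,9.5)→(16.5,1.5)  cross = 8·1.5 − 16.5·9.5 = -144.7500; (r_i+r_j)·cross = 24.5·-144.7500 = -3546.3750
edge 1: (16.5,1.5)→(19.5,31.5)  cross = 16.5·31.5 − 19.5·1.5 = 490.5000; (r_i+r_j)·cross = 36·490.5000 = 17658.0000
edge 2: (19.5,31.5)→(13.5,26.5)  cross = 19.5·26.5 − 13.5·31.5 = 91.5000; (r_i+r_j)·cross = 33·91.5000 = 3019.5000
edge 3: (13.5,26.5)→(8,9.5)  cross = 13.5·9.5 − 8·26.5 = -83.7500; (r_i+r_j)·cross = 21.5·-83.7500 = -1800.6250
Σcross = 353.5000 → A = |Σcross|/2 = 176.7500 mm²
Σ(r_i+r_j)·cross = 15330.5000 → first moment M = |Σ|/6 = 2555.0833
R_c = M/A = 2555.0833/176.7500 = 14.4559 mm
θ = 157° = 2.740167 rad
V = θ·R_c·A = 2.740167·14.4559·176.7500 = 7001.355 mm³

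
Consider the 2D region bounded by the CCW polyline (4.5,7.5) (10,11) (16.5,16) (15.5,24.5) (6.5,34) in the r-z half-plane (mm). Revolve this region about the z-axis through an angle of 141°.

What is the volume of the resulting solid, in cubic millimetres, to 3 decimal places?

Volume = 4513.419 mm³

Profile (r,z), 5 vertices: (4.5,7.5) (10,11) (16.5,16) (15.5,24.5) (6.5,34)
edge 0: (4.5,7.5)→(10,11)  cross = 4.5·11 − 10·7.5 = -25.5000; (r_i+r_j)·cross = 14.5·-25.5000 = -369.7500
edge 1: (10,11)→(16.5,16)  cross = 10·16 − 16.5·11 = -21.5000; (r_i+r_j)·cross = 26.5·-21.5000 = -569.7500
edge 2: (16.5,16)→(15.5,24.5)  cross = 16.5·24.5 − 15.5·16 = 156.2500; (r_i+r_j)·cross = 32·156.2500 = 5000.0000
edge 3: (15.5,24.5)→(6.5,34)  cross = 15.5·34 − 6.5·24.5 = 367.7500; (r_i+r_j)·cross = 22·367.7500 = 8090.5000
edge 4: (6.5,34)→(4.5,7.5)  cross = 6.5·7.5 − 4.5·34 = -104.2500; (r_i+r_j)·cross = 11·-104.2500 = -1146.7500
Σcross = 372.7500 → A = |Σcross|/2 = 186.3750 mm²
Σ(r_i+r_j)·cross = 11004.2500 → first moment M = |Σ|/6 = 1834.0417
R_c = M/A = 1834.0417/186.3750 = 9.8406 mm
θ = 141° = 2.460914 rad
V = θ·R_c·A = 2.460914·9.8406·186.3750 = 4513.419 mm³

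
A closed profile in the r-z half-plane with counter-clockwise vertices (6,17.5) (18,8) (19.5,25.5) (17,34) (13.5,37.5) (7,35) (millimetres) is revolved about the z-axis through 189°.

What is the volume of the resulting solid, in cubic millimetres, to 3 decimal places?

Profile (r,z), 6 vertices: (6,17.5) (18,8) (19.5,25.5) (17,34) (13.5,37.5) (7,35)
edge 0: (6,17.5)→(18,8)  cross = 6·8 − 18·17.5 = -267.0000; (r_i+r_j)·cross = 24·-267.0000 = -6408.0000
edge 1: (18,8)→(19.5,25.5)  cross = 18·25.5 − 19.5·8 = 303.0000; (r_i+r_j)·cross = 37.5·303.0000 = 11362.5000
edge 2: (19.5,25.5)→(17,34)  cross = 19.5·34 − 17·25.5 = 229.5000; (r_i+r_j)·cross = 36.5·229.5000 = 8376.7500
edge 3: (17,34)→(13.5,37.5)  cross = 17·37.5 − 13.5·34 = 178.5000; (r_i+r_j)·cross = 30.5·178.5000 = 5444.2500
edge 4: (13.5,37.5)→(7,35)  cross = 13.5·35 − 7·37.5 = 210.0000; (r_i+r_j)·cross = 20.5·210.0000 = 4305.0000
edge 5: (7,35)→(6,17.5)  cross = 7·17.5 − 6·35 = -87.5000; (r_i+r_j)·cross = 13·-87.5000 = -1137.5000
Σcross = 566.5000 → A = |Σcross|/2 = 283.2500 mm²
Σ(r_i+r_j)·cross = 21943.0000 → first moment M = |Σ|/6 = 3657.1667
R_c = M/A = 3657.1667/283.2500 = 12.9114 mm
θ = 189° = 3.298672 rad
V = θ·R_c·A = 3.298672·12.9114·283.2500 = 12063.794 mm³

Volume = 12063.794 mm³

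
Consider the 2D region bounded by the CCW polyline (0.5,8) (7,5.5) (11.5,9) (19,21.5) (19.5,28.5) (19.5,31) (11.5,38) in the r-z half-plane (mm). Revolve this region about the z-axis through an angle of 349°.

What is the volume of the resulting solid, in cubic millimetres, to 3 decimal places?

Volume = 21649.137 mm³

Profile (r,z), 7 vertices: (0.5,8) (7,5.5) (11.5,9) (19,21.5) (19.5,28.5) (19.5,31) (11.5,38)
edge 0: (0.5,8)→(7,5.5)  cross = 0.5·5.5 − 7·8 = -53.2500; (r_i+r_j)·cross = 7.5·-53.2500 = -399.3750
edge 1: (7,5.5)→(11.5,9)  cross = 7·9 − 11.5·5.5 = -0.2500; (r_i+r_j)·cross = 18.5·-0.2500 = -4.6250
edge 2: (11.5,9)→(19,21.5)  cross = 11.5·21.5 − 19·9 = 76.2500; (r_i+r_j)·cross = 30.5·76.2500 = 2325.6250
edge 3: (19,21.5)→(19.5,28.5)  cross = 19·28.5 − 19.5·21.5 = 122.2500; (r_i+r_j)·cross = 38.5·122.2500 = 4706.6250
edge 4: (19.5,28.5)→(19.5,31)  cross = 19.5·31 − 19.5·28.5 = 48.7500; (r_i+r_j)·cross = 39·48.7500 = 1901.2500
edge 5: (19.5,31)→(11.5,38)  cross = 19.5·38 − 11.5·31 = 384.5000; (r_i+r_j)·cross = 31·384.5000 = 11919.5000
edge 6: (11.5,38)→(0.5,8)  cross = 11.5·8 − 0.5·38 = 73.0000; (r_i+r_j)·cross = 12·73.0000 = 876.0000
Σcross = 651.2500 → A = |Σcross|/2 = 325.6250 mm²
Σ(r_i+r_j)·cross = 21325.0000 → first moment M = |Σ|/6 = 3554.1667
R_c = M/A = 3554.1667/325.6250 = 10.9149 mm
θ = 349° = 6.091199 rad
V = θ·R_c·A = 6.091199·10.9149·325.6250 = 21649.137 mm³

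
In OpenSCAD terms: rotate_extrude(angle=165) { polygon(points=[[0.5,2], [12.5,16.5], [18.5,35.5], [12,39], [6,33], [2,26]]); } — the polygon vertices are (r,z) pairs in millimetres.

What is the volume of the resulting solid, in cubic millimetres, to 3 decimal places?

Volume = 8016.385 mm³

Profile (r,z), 6 vertices: (0.5,2) (12.5,16.5) (18.5,35.5) (12,39) (6,33) (2,26)
edge 0: (0.5,2)→(12.5,16.5)  cross = 0.5·16.5 − 12.5·2 = -16.7500; (r_i+r_j)·cross = 13·-16.7500 = -217.7500
edge 1: (12.5,16.5)→(18.5,35.5)  cross = 12.5·35.5 − 18.5·16.5 = 138.5000; (r_i+r_j)·cross = 31·138.5000 = 4293.5000
edge 2: (18.5,35.5)→(12,39)  cross = 18.5·39 − 12·35.5 = 295.5000; (r_i+r_j)·cross = 30.5·295.5000 = 9012.7500
edge 3: (12,39)→(6,33)  cross = 12·33 − 6·39 = 162.0000; (r_i+r_j)·cross = 18·162.0000 = 2916.0000
edge 4: (6,33)→(2,26)  cross = 6·26 − 2·33 = 90.0000; (r_i+r_j)·cross = 8·90.0000 = 720.0000
edge 5: (2,26)→(0.5,2)  cross = 2·2 − 0.5·26 = -9.0000; (r_i+r_j)·cross = 2.5·-9.0000 = -22.5000
Σcross = 660.2500 → A = |Σcross|/2 = 330.1250 mm²
Σ(r_i+r_j)·cross = 16702.0000 → first moment M = |Σ|/6 = 2783.6667
R_c = M/A = 2783.6667/330.1250 = 8.4322 mm
θ = 165° = 2.879793 rad
V = θ·R_c·A = 2.879793·8.4322·330.1250 = 8016.385 mm³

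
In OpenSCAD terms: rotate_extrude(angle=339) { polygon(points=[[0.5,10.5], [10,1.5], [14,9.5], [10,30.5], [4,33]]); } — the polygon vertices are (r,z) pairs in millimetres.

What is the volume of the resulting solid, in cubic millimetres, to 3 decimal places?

Volume = 11513.956 mm³

Profile (r,z), 5 vertices: (0.5,10.5) (10,1.5) (14,9.5) (10,30.5) (4,33)
edge 0: (0.5,10.5)→(10,1.5)  cross = 0.5·1.5 − 10·10.5 = -104.2500; (r_i+r_j)·cross = 10.5·-104.2500 = -1094.6250
edge 1: (10,1.5)→(14,9.5)  cross = 10·9.5 − 14·1.5 = 74.0000; (r_i+r_j)·cross = 24·74.0000 = 1776.0000
edge 2: (14,9.5)→(10,30.5)  cross = 14·30.5 − 10·9.5 = 332.0000; (r_i+r_j)·cross = 24·332.0000 = 7968.0000
edge 3: (10,30.5)→(4,33)  cross = 10·33 − 4·30.5 = 208.0000; (r_i+r_j)·cross = 14·208.0000 = 2912.0000
edge 4: (4,33)→(0.5,10.5)  cross = 4·10.5 − 0.5·33 = 25.5000; (r_i+r_j)·cross = 4.5·25.5000 = 114.7500
Σcross = 535.2500 → A = |Σcross|/2 = 267.6250 mm²
Σ(r_i+r_j)·cross = 11676.1250 → first moment M = |Σ|/6 = 1946.0208
R_c = M/A = 1946.0208/267.6250 = 7.2714 mm
θ = 339° = 5.916666 rad
V = θ·R_c·A = 5.916666·7.2714·267.6250 = 11513.956 mm³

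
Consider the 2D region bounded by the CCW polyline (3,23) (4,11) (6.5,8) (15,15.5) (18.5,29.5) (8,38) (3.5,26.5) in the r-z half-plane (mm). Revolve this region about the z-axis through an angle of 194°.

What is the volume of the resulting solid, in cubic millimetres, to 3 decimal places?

Volume = 9743.885 mm³

Profile (r,z), 7 vertices: (3,23) (4,11) (6.5,8) (15,15.5) (18.5,29.5) (8,38) (3.5,26.5)
edge 0: (3,23)→(4,11)  cross = 3·11 − 4·23 = -59.0000; (r_i+r_j)·cross = 7·-59.0000 = -413.0000
edge 1: (4,11)→(6.5,8)  cross = 4·8 − 6.5·11 = -39.5000; (r_i+r_j)·cross = 10.5·-39.5000 = -414.7500
edge 2: (6.5,8)→(15,15.5)  cross = 6.5·15.5 − 15·8 = -19.2500; (r_i+r_j)·cross = 21.5·-19.2500 = -413.8750
edge 3: (15,15.5)→(18.5,29.5)  cross = 15·29.5 − 18.5·15.5 = 155.7500; (r_i+r_j)·cross = 33.5·155.7500 = 5217.6250
edge 4: (18.5,29.5)→(8,38)  cross = 18.5·38 − 8·29.5 = 467.0000; (r_i+r_j)·cross = 26.5·467.0000 = 12375.5000
edge 5: (8,38)→(3.5,26.5)  cross = 8·26.5 − 3.5·38 = 79.0000; (r_i+r_j)·cross = 11.5·79.0000 = 908.5000
edge 6: (3.5,26.5)→(3,23)  cross = 3.5·23 − 3·26.5 = 1.0000; (r_i+r_j)·cross = 6.5·1.0000 = 6.5000
Σcross = 585.0000 → A = |Σcross|/2 = 292.5000 mm²
Σ(r_i+r_j)·cross = 17266.5000 → first moment M = |Σ|/6 = 2877.7500
R_c = M/A = 2877.7500/292.5000 = 9.8385 mm
θ = 194° = 3.385939 rad
V = θ·R_c·A = 3.385939·9.8385·292.5000 = 9743.885 mm³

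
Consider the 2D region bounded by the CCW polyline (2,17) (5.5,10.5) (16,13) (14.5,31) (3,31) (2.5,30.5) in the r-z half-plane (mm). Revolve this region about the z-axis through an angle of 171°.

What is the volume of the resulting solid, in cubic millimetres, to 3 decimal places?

Profile (r,z), 6 vertices: (2,17) (5.5,10.5) (16,13) (14.5,31) (3,31) (2.5,30.5)
edge 0: (2,17)→(5.5,10.5)  cross = 2·10.5 − 5.5·17 = -72.5000; (r_i+r_j)·cross = 7.5·-72.5000 = -543.7500
edge 1: (5.5,10.5)→(16,13)  cross = 5.5·13 − 16·10.5 = -96.5000; (r_i+r_j)·cross = 21.5·-96.5000 = -2074.7500
edge 2: (16,13)→(14.5,31)  cross = 16·31 − 14.5·13 = 307.5000; (r_i+r_j)·cross = 30.5·307.5000 = 9378.7500
edge 3: (14.5,31)→(3,31)  cross = 14.5·31 − 3·31 = 356.5000; (r_i+r_j)·cross = 17.5·356.5000 = 6238.7500
edge 4: (3,31)→(2.5,30.5)  cross = 3·30.5 − 2.5·31 = 14.0000; (r_i+r_j)·cross = 5.5·14.0000 = 77.0000
edge 5: (2.5,30.5)→(2,17)  cross = 2.5·17 − 2·30.5 = -18.5000; (r_i+r_j)·cross = 4.5·-18.5000 = -83.2500
Σcross = 490.5000 → A = |Σcross|/2 = 245.2500 mm²
Σ(r_i+r_j)·cross = 12992.7500 → first moment M = |Σ|/6 = 2165.4583
R_c = M/A = 2165.4583/245.2500 = 8.8296 mm
θ = 171° = 2.984513 rad
V = θ·R_c·A = 2.984513·8.8296·245.2500 = 6462.839 mm³

Volume = 6462.839 mm³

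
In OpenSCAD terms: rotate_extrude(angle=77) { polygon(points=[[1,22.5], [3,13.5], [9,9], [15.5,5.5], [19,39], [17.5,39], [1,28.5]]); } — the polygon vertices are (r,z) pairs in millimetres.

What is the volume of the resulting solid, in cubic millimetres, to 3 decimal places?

Profile (r,z), 7 vertices: (1,22.5) (3,13.5) (9,9) (15.5,5.5) (19,39) (17.5,39) (1,28.5)
edge 0: (1,22.5)→(3,13.5)  cross = 1·13.5 − 3·22.5 = -54.0000; (r_i+r_j)·cross = 4·-54.0000 = -216.0000
edge 1: (3,13.5)→(9,9)  cross = 3·9 − 9·13.5 = -94.5000; (r_i+r_j)·cross = 12·-94.5000 = -1134.0000
edge 2: (9,9)→(15.5,5.5)  cross = 9·5.5 − 15.5·9 = -90.0000; (r_i+r_j)·cross = 24.5·-90.0000 = -2205.0000
edge 3: (15.5,5.5)→(19,39)  cross = 15.5·39 − 19·5.5 = 500.0000; (r_i+r_j)·cross = 34.5·500.0000 = 17250.0000
edge 4: (19,39)→(17.5,39)  cross = 19·39 − 17.5·39 = 58.5000; (r_i+r_j)·cross = 36.5·58.5000 = 2135.2500
edge 5: (17.5,39)→(1,28.5)  cross = 17.5·28.5 − 1·39 = 459.7500; (r_i+r_j)·cross = 18.5·459.7500 = 8505.3750
edge 6: (1,28.5)→(1,22.5)  cross = 1·22.5 − 1·28.5 = -6.0000; (r_i+r_j)·cross = 2·-6.0000 = -12.0000
Σcross = 773.7500 → A = |Σcross|/2 = 386.8750 mm²
Σ(r_i+r_j)·cross = 24323.6250 → first moment M = |Σ|/6 = 4053.9375
R_c = M/A = 4053.9375/386.8750 = 10.4787 mm
θ = 77° = 1.343904 rad
V = θ·R_c·A = 1.343904·10.4787·386.8750 = 5448.101 mm³

Volume = 5448.101 mm³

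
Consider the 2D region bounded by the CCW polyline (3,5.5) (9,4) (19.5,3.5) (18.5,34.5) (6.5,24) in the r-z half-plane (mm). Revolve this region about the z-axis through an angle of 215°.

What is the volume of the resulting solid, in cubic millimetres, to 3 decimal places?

Profile (r,z), 5 vertices: (3,5.5) (9,4) (19.5,3.5) (18.5,34.5) (6.5,24)
edge 0: (3,5.5)→(9,4)  cross = 3·4 − 9·5.5 = -37.5000; (r_i+r_j)·cross = 12·-37.5000 = -450.0000
edge 1: (9,4)→(19.5,3.5)  cross = 9·3.5 − 19.5·4 = -46.5000; (r_i+r_j)·cross = 28.5·-46.5000 = -1325.2500
edge 2: (19.5,3.5)→(18.5,34.5)  cross = 19.5·34.5 − 18.5·3.5 = 608.0000; (r_i+r_j)·cross = 38·608.0000 = 23104.0000
edge 3: (18.5,34.5)→(6.5,24)  cross = 18.5·24 − 6.5·34.5 = 219.7500; (r_i+r_j)·cross = 25·219.7500 = 5493.7500
edge 4: (6.5,24)→(3,5.5)  cross = 6.5·5.5 − 3·24 = -36.2500; (r_i+r_j)·cross = 9.5·-36.2500 = -344.3750
Σcross = 707.5000 → A = |Σcross|/2 = 353.7500 mm²
Σ(r_i+r_j)·cross = 26478.1250 → first moment M = |Σ|/6 = 4413.0208
R_c = M/A = 4413.0208/353.7500 = 12.4750 mm
θ = 215° = 3.752458 rad
V = θ·R_c·A = 3.752458·12.4750·353.7500 = 16559.675 mm³

Volume = 16559.675 mm³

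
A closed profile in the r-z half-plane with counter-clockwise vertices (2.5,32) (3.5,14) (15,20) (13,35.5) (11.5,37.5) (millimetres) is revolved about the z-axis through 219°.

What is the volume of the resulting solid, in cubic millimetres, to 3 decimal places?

Profile (r,z), 5 vertices: (2.5,32) (3.5,14) (15,20) (13,35.5) (11.5,37.5)
edge 0: (2.5,32)→(3.5,14)  cross = 2.5·14 − 3.5·32 = -77.0000; (r_i+r_j)·cross = 6·-77.0000 = -462.0000
edge 1: (3.5,14)→(15,20)  cross = 3.5·20 − 15·14 = -140.0000; (r_i+r_j)·cross = 18.5·-140.0000 = -2590.0000
edge 2: (15,20)→(13,35.5)  cross = 15·35.5 − 13·20 = 272.5000; (r_i+r_j)·cross = 28·272.5000 = 7630.0000
edge 3: (13,35.5)→(11.5,37.5)  cross = 13·37.5 − 11.5·35.5 = 79.2500; (r_i+r_j)·cross = 24.5·79.2500 = 1941.6250
edge 4: (11.5,37.5)→(2.5,32)  cross = 11.5·32 − 2.5·37.5 = 274.2500; (r_i+r_j)·cross = 14·274.2500 = 3839.5000
Σcross = 409.0000 → A = |Σcross|/2 = 204.5000 mm²
Σ(r_i+r_j)·cross = 10359.1250 → first moment M = |Σ|/6 = 1726.5208
R_c = M/A = 1726.5208/204.5000 = 8.4426 mm
θ = 219° = 3.822271 rad
V = θ·R_c·A = 3.822271·8.4426·204.5000 = 6599.231 mm³

Volume = 6599.231 mm³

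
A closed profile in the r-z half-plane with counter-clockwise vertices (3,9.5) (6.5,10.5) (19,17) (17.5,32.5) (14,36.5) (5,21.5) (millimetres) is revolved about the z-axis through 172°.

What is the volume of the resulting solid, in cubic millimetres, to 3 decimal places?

Volume = 8518.955 mm³

Profile (r,z), 6 vertices: (3,9.5) (6.5,10.5) (19,17) (17.5,32.5) (14,36.5) (5,21.5)
edge 0: (3,9.5)→(6.5,10.5)  cross = 3·10.5 − 6.5·9.5 = -30.2500; (r_i+r_j)·cross = 9.5·-30.2500 = -287.3750
edge 1: (6.5,10.5)→(19,17)  cross = 6.5·17 − 19·10.5 = -89.0000; (r_i+r_j)·cross = 25.5·-89.0000 = -2269.5000
edge 2: (19,17)→(17.5,32.5)  cross = 19·32.5 − 17.5·17 = 320.0000; (r_i+r_j)·cross = 36.5·320.0000 = 11680.0000
edge 3: (17.5,32.5)→(14,36.5)  cross = 17.5·36.5 − 14·32.5 = 183.7500; (r_i+r_j)·cross = 31.5·183.7500 = 5788.1250
edge 4: (14,36.5)→(5,21.5)  cross = 14·21.5 − 5·36.5 = 118.5000; (r_i+r_j)·cross = 19·118.5000 = 2251.5000
edge 5: (5,21.5)→(3,9.5)  cross = 5·9.5 − 3·21.5 = -17.0000; (r_i+r_j)·cross = 8·-17.0000 = -136.0000
Σcross = 486.0000 → A = |Σcross|/2 = 243.0000 mm²
Σ(r_i+r_j)·cross = 17026.7500 → first moment M = |Σ|/6 = 2837.7917
R_c = M/A = 2837.7917/243.0000 = 11.6782 mm
θ = 172° = 3.001966 rad
V = θ·R_c·A = 3.001966·11.6782·243.0000 = 8518.955 mm³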